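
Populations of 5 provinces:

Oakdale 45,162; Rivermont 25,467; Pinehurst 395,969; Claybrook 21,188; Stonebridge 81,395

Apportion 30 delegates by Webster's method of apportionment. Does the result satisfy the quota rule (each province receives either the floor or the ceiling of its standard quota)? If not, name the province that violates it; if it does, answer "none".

Standard quotas: Oakdale 2.380, Rivermont 1.342, Pinehurst 20.870, Claybrook 1.117, Stonebridge 4.290.
Webster allocation: Oakdale 2, Rivermont 1, Pinehurst 22, Claybrook 1, Stonebridge 4.
Pinehurst has quota 20.870 (lower 20, upper 21) but receives 22 — outside the quota interval.

Pinehurst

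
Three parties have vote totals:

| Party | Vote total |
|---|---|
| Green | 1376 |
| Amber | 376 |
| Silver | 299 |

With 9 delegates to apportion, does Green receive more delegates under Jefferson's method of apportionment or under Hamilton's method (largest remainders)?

Jefferson: Green 7, Amber 1, Silver 1.
Hamilton: Green 6, Amber 2, Silver 1.
Green gets 7 under Jefferson and 6 under Hamilton.

Jefferson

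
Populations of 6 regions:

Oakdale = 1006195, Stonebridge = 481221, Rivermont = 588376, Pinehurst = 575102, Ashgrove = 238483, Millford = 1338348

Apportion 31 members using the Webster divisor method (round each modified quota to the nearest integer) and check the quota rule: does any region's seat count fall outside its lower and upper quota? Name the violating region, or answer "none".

none

Standard quotas: Oakdale 7.378, Stonebridge 3.529, Rivermont 4.314, Pinehurst 4.217, Ashgrove 1.749, Millford 9.814.
Webster allocation: Oakdale 7, Stonebridge 4, Rivermont 4, Pinehurst 4, Ashgrove 2, Millford 10.
Every allocation lies between the lower and upper quota.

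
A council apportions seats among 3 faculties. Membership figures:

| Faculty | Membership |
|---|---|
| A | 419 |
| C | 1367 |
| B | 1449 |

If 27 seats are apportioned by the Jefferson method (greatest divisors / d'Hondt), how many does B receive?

Standard divisor 3235/27 ≈ 119.815; standard quotas: A 3.497, C 11.409, B 12.094.
Rounding down gives 3, 11, 12 = 26 seats, so the divisor must be adjusted.
With modified divisor 113: modified quotas A 3.708, C 12.097, B 12.823.
Rounding down: A 3, C 12, B 12 (total 27).
B receives 12.

12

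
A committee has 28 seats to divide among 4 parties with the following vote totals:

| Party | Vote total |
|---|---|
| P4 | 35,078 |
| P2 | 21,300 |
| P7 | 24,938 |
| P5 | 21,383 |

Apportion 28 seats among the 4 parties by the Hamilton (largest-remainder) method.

P4: 9; P2: 6; P7: 7; P5: 6

Total 102699; standard divisor 102699/28 ≈ 3667.821.
Standard quotas: P4 9.5637, P2 5.8073, P7 6.7991, P5 5.8299.
Lower quotas: P4 9, P2 5, P7 6, P5 5 (sum 25, leaving 3 seats).
Remainders in descending order: P5 0.8299, P2 0.8073, P7 0.7991, P4 0.5637.
Largest remainders: P5, P2, P7 receive the extra seats.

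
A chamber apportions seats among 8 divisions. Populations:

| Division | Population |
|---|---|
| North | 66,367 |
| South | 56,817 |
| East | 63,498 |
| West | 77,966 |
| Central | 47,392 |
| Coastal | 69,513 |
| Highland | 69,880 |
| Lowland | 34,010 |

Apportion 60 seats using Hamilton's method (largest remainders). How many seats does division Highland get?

Total 485443; standard divisor 485443/60 ≈ 8090.717.
Standard quotas: North 8.2029, South 7.0225, East 7.8483, West 9.6365, Central 5.8576, Coastal 8.5917, Highland 8.6371, Lowland 4.2036.
Lower quotas: North 8, South 7, East 7, West 9, Central 5, Coastal 8, Highland 8, Lowland 4 (sum 56, leaving 4 seats).
Remainders in descending order: Central 0.8576, East 0.8483, Highland 0.6371, West 0.6365, Coastal 0.5917, Lowland 0.2036, North 0.2029, South 0.0225.
Largest remainders: Central, East, Highland, West receive the extra seats.
Highland receives 9.

9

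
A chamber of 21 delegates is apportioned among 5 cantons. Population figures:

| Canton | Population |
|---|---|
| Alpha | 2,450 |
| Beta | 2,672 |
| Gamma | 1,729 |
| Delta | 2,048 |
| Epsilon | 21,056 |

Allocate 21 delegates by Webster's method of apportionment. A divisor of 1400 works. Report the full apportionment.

With modified divisor 1400: modified quotas Alpha 1.750, Beta 1.909, Gamma 1.235, Delta 1.463, Epsilon 15.040.
Rounding to the nearest integer: Alpha 2, Beta 2, Gamma 1, Delta 1, Epsilon 15 (total 21).

Alpha: 2; Beta: 2; Gamma: 1; Delta: 1; Epsilon: 15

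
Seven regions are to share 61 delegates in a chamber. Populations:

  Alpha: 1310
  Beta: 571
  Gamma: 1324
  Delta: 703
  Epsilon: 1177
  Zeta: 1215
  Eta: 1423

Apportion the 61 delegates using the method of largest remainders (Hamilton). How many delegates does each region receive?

Total 7723; standard divisor 7723/61 ≈ 126.607.
Standard quotas: Alpha 10.347, Beta 4.510, Gamma 10.458, Delta 5.553, Epsilon 9.297, Zeta 9.597, Eta 11.240.
Lower quotas: Alpha 10, Beta 4, Gamma 10, Delta 5, Epsilon 9, Zeta 9, Eta 11 (sum 58, leaving 3 seats).
Remainders in descending order: Zeta 0.597, Delta 0.553, Beta 0.510, Gamma 0.458, Alpha 0.347, Epsilon 0.297, Eta 0.240.
The surplus seats go to Zeta, Delta, Beta.

Alpha: 10, Beta: 5, Gamma: 10, Delta: 6, Epsilon: 9, Zeta: 10, Eta: 11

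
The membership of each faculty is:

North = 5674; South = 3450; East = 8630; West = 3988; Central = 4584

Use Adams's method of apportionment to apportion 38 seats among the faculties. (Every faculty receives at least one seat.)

North: 8, South: 5, East: 12, West: 6, Central: 7

Standard divisor 26326/38 ≈ 692.789; standard quotas: North 8.190, South 4.980, East 12.457, West 5.756, Central 6.617.
Rounding up gives 9, 5, 13, 6, 7 = 40 seats, so the divisor must be adjusted.
With modified divisor 740: modified quotas North 7.668, South 4.662, East 11.662, West 5.389, Central 6.195.
Rounding up: North 8, South 5, East 12, West 6, Central 7 (total 38).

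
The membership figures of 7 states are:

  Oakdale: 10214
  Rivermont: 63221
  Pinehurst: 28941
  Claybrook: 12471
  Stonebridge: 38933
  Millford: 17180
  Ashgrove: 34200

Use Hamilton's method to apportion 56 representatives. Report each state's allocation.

Total 205160; standard divisor 205160/56 ≈ 3663.571.
Standard quotas: Oakdale 2.7880, Rivermont 17.2567, Pinehurst 7.8997, Claybrook 3.4041, Stonebridge 10.6271, Millford 4.6894, Ashgrove 9.3352.
Lower quotas: Oakdale 2, Rivermont 17, Pinehurst 7, Claybrook 3, Stonebridge 10, Millford 4, Ashgrove 9 (sum 52, leaving 4 seats).
Remainders in descending order: Pinehurst 0.8997, Oakdale 0.7880, Millford 0.6894, Stonebridge 0.6271, Claybrook 0.4041, Ashgrove 0.3352, Rivermont 0.2567.
Largest remainders: Pinehurst, Oakdale, Millford, Stonebridge receive the extra seats.

Oakdale 3; Rivermont 17; Pinehurst 8; Claybrook 3; Stonebridge 11; Millford 5; Ashgrove 9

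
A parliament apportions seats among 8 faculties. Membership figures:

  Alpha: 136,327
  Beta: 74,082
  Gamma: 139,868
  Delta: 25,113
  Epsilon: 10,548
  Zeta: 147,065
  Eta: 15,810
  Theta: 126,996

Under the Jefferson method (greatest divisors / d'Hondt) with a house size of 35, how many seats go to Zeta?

Standard divisor 675809/35 ≈ 19308.829; standard quotas: Alpha 7.060, Beta 3.837, Gamma 7.244, Delta 1.301, Epsilon 0.546, Zeta 7.616, Eta 0.819, Theta 6.577.
Rounding down gives 7, 3, 7, 1, 0, 7, 0, 6 = 31 seats, so the divisor must be adjusted.
With modified divisor 17300: modified quotas Alpha 7.880, Beta 4.282, Gamma 8.085, Delta 1.452, Epsilon 0.610, Zeta 8.501, Eta 0.914, Theta 7.341.
Rounding down: Alpha 7, Beta 4, Gamma 8, Delta 1, Epsilon 0, Zeta 8, Eta 0, Theta 7 (total 35).
Zeta receives 8.

8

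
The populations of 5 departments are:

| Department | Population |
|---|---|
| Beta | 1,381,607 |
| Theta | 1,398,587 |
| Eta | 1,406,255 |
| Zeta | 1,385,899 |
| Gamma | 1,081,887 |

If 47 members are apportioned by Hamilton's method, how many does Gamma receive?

7

Standard divisor: 6654235 ÷ 47 ≈ 141579.468.
Standard quotas: Beta 9.7585, Theta 9.8785, Eta 9.9326, Zeta 9.7888, Gamma 7.6416.
Lower quotas: Beta 9, Theta 9, Eta 9, Zeta 9, Gamma 7 (sum 43, leaving 4 seats).
Remainders in descending order: Eta 0.9326, Theta 0.8785, Zeta 0.7888, Beta 0.7585, Gamma 0.6416.
The surplus seats go to Eta, Theta, Zeta, Beta.
Gamma receives 7.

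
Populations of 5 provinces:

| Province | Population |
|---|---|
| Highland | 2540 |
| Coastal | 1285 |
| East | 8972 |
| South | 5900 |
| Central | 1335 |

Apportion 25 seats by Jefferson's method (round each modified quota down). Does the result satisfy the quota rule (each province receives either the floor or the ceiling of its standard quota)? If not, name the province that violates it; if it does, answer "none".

Standard quotas: Highland 3.170, Coastal 1.604, East 11.197, South 7.363, Central 1.666.
Jefferson allocation: Highland 3, Coastal 1, East 12, South 8, Central 1.
Every allocation lies between the lower and upper quota.

none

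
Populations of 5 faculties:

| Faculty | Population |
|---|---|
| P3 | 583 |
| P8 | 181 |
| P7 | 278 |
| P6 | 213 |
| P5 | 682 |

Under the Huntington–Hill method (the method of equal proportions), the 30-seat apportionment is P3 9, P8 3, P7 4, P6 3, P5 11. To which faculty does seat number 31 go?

P7

Priority for the next seat is population ÷ (√(s·(s+1))).
Priorities: P3 61.454, P8 52.250, P7 62.163, P6 61.488, P5 59.360.
Highest priority: P7.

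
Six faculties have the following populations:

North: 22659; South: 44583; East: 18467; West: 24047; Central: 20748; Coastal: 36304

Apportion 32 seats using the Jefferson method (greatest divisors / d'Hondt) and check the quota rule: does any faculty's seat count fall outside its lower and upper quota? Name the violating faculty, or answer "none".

Standard quotas: North 4.347, South 8.553, East 3.543, West 4.613, Central 3.980, Coastal 6.964.
Jefferson allocation: North 4, South 9, East 3, West 5, Central 4, Coastal 7.
Every allocation lies between the lower and upper quota.

none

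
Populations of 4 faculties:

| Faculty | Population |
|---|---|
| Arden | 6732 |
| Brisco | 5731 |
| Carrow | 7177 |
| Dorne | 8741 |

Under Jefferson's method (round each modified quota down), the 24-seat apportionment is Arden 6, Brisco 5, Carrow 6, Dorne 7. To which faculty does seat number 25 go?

Priority for the next seat is population ÷ (current seats + 1).
Priorities: Arden 961.714, Brisco 955.167, Carrow 1025.286, Dorne 1092.625.
Highest priority: Dorne.

Dorne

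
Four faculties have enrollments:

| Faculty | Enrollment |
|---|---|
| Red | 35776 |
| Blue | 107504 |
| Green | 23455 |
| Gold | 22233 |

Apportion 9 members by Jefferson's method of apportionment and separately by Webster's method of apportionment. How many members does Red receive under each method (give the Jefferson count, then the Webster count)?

1 and 2

Jefferson: Red 1, Blue 6, Green 1, Gold 1.
Webster: Red 2, Blue 5, Green 1, Gold 1.
Red gets 1 under Jefferson and 2 under Webster.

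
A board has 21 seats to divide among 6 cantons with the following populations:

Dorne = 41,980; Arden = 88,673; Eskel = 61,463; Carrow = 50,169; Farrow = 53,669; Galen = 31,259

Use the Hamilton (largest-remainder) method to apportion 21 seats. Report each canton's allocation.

The standard divisor is 327213/21 ≈ 15581.571.
Standard quotas: Dorne 2.6942, Arden 5.6909, Eskel 3.9446, Carrow 3.2198, Farrow 3.4444, Galen 2.0062.
Lower quotas: Dorne 2, Arden 5, Eskel 3, Carrow 3, Farrow 3, Galen 2 (sum 18, leaving 3 seats).
Remainders in descending order: Eskel 0.9446, Dorne 0.6942, Arden 0.6909, Farrow 0.4444, Carrow 0.2198, Galen 0.0062.
The surplus seats go to Eskel, Dorne, Arden.

Dorne=3, Arden=6, Eskel=4, Carrow=3, Farrow=3, Galen=2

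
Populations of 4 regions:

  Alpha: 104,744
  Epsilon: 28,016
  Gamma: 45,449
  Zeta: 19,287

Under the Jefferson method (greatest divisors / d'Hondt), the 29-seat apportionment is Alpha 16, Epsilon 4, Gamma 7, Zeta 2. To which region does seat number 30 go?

Zeta

Priority for the next seat is population ÷ (current seats + 1).
Priorities: Alpha 6161.412, Epsilon 5603.200, Gamma 5681.125, Zeta 6429.000.
Highest priority: Zeta.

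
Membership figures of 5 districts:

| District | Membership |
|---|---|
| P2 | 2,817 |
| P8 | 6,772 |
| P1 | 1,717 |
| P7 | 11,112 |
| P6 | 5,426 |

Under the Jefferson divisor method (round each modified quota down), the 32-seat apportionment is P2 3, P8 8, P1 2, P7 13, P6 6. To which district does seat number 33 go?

P7

Priority for the next seat is population ÷ (current seats + 1).
Priorities: P2 704.250, P8 752.444, P1 572.333, P7 793.714, P6 775.143.
Highest priority: P7.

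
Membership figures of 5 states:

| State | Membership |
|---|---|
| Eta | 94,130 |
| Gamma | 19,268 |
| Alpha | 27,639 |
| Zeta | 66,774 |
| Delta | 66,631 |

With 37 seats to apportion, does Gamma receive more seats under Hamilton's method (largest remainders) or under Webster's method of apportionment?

Hamilton: Eta 13, Gamma 2, Alpha 4, Zeta 9, Delta 9.
Webster: Eta 12, Gamma 3, Alpha 4, Zeta 9, Delta 9.
Gamma gets 2 under Hamilton and 3 under Webster.

Webster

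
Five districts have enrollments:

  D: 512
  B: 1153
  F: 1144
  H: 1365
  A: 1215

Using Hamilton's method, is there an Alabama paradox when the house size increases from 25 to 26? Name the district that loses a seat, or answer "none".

At 25 seats: D 3, B 5, F 5, H 6, A 6.
At 26 seats: D 2, B 6, F 5, H 7, A 6.
D drops from 3 to 2.

D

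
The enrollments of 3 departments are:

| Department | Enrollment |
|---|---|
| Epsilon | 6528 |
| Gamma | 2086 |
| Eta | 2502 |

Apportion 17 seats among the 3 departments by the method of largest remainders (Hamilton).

Standard divisor: 11116 ÷ 17 ≈ 653.882.
Standard quotas: Epsilon 9.9834, Gamma 3.1902, Eta 3.8264.
Lower quotas: Epsilon 9, Gamma 3, Eta 3 (sum 15, leaving 2 seats).
Remainders in descending order: Epsilon 0.9834, Eta 0.8264, Gamma 0.1902.
The surplus seats go to Epsilon, Eta.

Epsilon 10, Gamma 3, Eta 4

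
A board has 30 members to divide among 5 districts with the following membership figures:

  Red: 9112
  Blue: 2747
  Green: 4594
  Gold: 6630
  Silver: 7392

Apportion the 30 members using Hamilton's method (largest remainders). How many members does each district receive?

The standard divisor is 30475/30 ≈ 1015.833.
Standard quotas: Red 8.9700, Blue 2.7042, Green 4.5224, Gold 6.5267, Silver 7.2768.
Lower quotas: Red 8, Blue 2, Green 4, Gold 6, Silver 7 (sum 27, leaving 3 seats).
Remainders in descending order: Red 0.9700, Blue 0.7042, Gold 0.5267, Green 0.5224, Silver 0.2768.
Largest remainders: Red, Blue, Gold receive the extra seats.

Red 9; Blue 3; Green 4; Gold 7; Silver 7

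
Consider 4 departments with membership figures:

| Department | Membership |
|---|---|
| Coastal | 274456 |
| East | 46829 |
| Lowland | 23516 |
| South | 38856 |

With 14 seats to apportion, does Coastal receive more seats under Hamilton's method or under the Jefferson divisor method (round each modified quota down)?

Hamilton: Coastal 10, East 2, Lowland 1, South 1.
Jefferson: Coastal 11, East 1, Lowland 1, South 1.
Coastal gets 10 under Hamilton and 11 under Jefferson.

Jefferson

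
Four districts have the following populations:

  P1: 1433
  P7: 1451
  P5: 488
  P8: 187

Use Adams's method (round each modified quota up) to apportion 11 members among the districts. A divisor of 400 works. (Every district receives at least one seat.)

With modified divisor 400: modified quotas P1 3.583, P7 3.627, P5 1.220, P8 0.468.
Rounding up: P1 4, P7 4, P5 2, P8 1 (total 11).

P1: 4, P7: 4, P5: 2, P8: 1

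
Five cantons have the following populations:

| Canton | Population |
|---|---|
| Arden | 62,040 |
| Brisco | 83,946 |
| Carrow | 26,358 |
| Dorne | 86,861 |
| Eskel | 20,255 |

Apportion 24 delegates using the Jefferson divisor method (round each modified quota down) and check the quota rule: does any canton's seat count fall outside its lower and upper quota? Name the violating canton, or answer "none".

Standard quotas: Arden 5.328, Brisco 7.209, Carrow 2.264, Dorne 7.460, Eskel 1.739.
Jefferson allocation: Arden 5, Brisco 8, Carrow 2, Dorne 8, Eskel 1.
Every allocation lies between the lower and upper quota.

none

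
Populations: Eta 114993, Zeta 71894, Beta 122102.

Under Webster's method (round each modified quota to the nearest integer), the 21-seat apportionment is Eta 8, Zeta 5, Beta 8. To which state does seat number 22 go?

Beta

Priority for the next seat is population ÷ (current seats + 0.5).
Priorities: Eta 13528.588, Zeta 13071.636, Beta 14364.941.
Highest priority: Beta.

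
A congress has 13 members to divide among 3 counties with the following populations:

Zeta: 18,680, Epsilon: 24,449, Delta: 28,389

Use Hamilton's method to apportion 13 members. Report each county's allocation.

Standard divisor: 71518 ÷ 13 ≈ 5501.385.
Standard quotas: Zeta 3.3955, Epsilon 4.4442, Delta 5.1603.
Lower quotas: Zeta 3, Epsilon 4, Delta 5 (sum 12, leaving 1 seat).
Remainders in descending order: Epsilon 0.4442, Zeta 0.3955, Delta 0.1603.
The surplus seat goes to Epsilon.

Zeta 3; Epsilon 5; Delta 5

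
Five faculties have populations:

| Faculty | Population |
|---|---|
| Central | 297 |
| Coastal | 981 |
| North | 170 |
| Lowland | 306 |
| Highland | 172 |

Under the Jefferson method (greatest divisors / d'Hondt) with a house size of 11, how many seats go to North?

Standard divisor 1926/11 ≈ 175.091; standard quotas: Central 1.696, Coastal 5.603, North 0.971, Lowland 1.748, Highland 0.982.
Rounding down gives 1, 5, 0, 1, 0 = 7 seats, so the divisor must be adjusted.
With modified divisor 150: modified quotas Central 1.980, Coastal 6.540, North 1.133, Lowland 2.040, Highland 1.147.
Rounding down: Central 1, Coastal 6, North 1, Lowland 2, Highland 1 (total 11).
North receives 1.

1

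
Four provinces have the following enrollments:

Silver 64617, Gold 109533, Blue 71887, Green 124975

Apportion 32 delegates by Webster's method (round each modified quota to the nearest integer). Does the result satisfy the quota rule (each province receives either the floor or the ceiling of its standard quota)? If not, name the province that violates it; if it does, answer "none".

none

Standard quotas: Silver 5.573, Gold 9.447, Blue 6.200, Green 10.779.
Webster allocation: Silver 6, Gold 9, Blue 6, Green 11.
Every allocation lies between the lower and upper quota.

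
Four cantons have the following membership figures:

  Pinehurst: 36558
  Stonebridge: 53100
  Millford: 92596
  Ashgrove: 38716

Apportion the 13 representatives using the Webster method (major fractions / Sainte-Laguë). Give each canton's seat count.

Standard divisor 220970/13 ≈ 16997.692; standard quotas: Pinehurst 2.151, Stonebridge 3.124, Millford 5.448, Ashgrove 2.278.
Rounding to the nearest integer gives 2, 3, 5, 2 = 12 seats, so the divisor must be adjusted.
With modified divisor 16200: modified quotas Pinehurst 2.257, Stonebridge 3.278, Millford 5.716, Ashgrove 2.390.
Rounding to the nearest integer: Pinehurst 2, Stonebridge 3, Millford 6, Ashgrove 2 (total 13).

Pinehurst: 2; Stonebridge: 3; Millford: 6; Ashgrove: 2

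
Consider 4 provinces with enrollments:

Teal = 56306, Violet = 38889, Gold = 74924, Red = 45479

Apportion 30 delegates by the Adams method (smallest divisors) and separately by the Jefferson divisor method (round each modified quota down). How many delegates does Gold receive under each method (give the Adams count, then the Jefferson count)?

10 and 11

Adams: Teal 8, Violet 6, Gold 10, Red 6.
Jefferson: Teal 8, Violet 5, Gold 11, Red 6.
Gold gets 10 under Adams and 11 under Jefferson.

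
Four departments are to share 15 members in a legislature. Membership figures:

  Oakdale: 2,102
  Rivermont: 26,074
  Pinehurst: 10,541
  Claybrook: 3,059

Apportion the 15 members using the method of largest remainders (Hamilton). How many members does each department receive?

The standard divisor is 41776/15 ≈ 2785.067.
Standard quotas: Oakdale 0.7547, Rivermont 9.3621, Pinehurst 3.7848, Claybrook 1.0984.
Lower quotas: Oakdale 0, Rivermont 9, Pinehurst 3, Claybrook 1 (sum 13, leaving 2 seats).
Remainders in descending order: Pinehurst 0.7848, Oakdale 0.7547, Rivermont 0.3621, Claybrook 0.0984.
The surplus seats go to Pinehurst, Oakdale.

Oakdale: 1, Rivermont: 9, Pinehurst: 4, Claybrook: 1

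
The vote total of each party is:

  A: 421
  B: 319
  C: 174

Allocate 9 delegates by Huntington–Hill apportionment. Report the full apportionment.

With divisor 108: modified quotas A 3.898, B 2.954, C 1.611.
Geometric-mean thresholds: A √(3·4)=3.464, B √(2·3)=2.449, C √(1·2)=1.414.
Each quota rounded against its threshold gives A 4, B 3, C 2 (total 9).

A=4; B=3; C=2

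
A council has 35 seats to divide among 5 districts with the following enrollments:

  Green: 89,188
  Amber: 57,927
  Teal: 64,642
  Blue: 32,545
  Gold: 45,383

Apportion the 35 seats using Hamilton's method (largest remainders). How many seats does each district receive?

The standard divisor is 289685/35 ≈ 8276.714.
Standard quotas: Green 10.7758, Amber 6.9988, Teal 7.8101, Blue 3.9321, Gold 5.4832.
Lower quotas: Green 10, Amber 6, Teal 7, Blue 3, Gold 5 (sum 31, leaving 4 seats).
Remainders in descending order: Amber 0.9988, Blue 0.9321, Teal 0.8101, Green 0.7758, Gold 0.4832.
The surplus seats go to Amber, Blue, Teal, Green.

Green 11, Amber 7, Teal 8, Blue 4, Gold 5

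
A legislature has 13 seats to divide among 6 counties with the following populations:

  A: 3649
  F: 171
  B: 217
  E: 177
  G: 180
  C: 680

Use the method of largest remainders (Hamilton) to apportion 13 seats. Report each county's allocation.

A 9; F 0; B 1; E 0; G 1; C 2

Standard divisor: 5074 ÷ 13 ≈ 390.308.
Standard quotas: A 9.349, F 0.438, B 0.556, E 0.453, G 0.461, C 1.742.
Lower quotas: A 9, F 0, B 0, E 0, G 0, C 1 (sum 10, leaving 3 seats).
Remainders in descending order: C 0.742, B 0.556, G 0.461, E 0.453, F 0.438, A 0.349.
Largest remainders: C, B, G receive the extra seats.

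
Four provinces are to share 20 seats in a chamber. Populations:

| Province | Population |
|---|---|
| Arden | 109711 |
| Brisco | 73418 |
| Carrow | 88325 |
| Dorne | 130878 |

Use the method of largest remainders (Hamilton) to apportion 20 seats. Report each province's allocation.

Arden 5, Brisco 4, Carrow 4, Dorne 7

The standard divisor is 402332/20 ≈ 20116.6.
Standard quotas: Arden 5.4538, Brisco 3.6496, Carrow 4.3907, Dorne 6.5060.
Lower quotas: Arden 5, Brisco 3, Carrow 4, Dorne 6 (sum 18, leaving 2 seats).
Remainders in descending order: Brisco 0.6496, Dorne 0.5060, Arden 0.4538, Carrow 0.3907.
Largest remainders: Brisco, Dorne receive the extra seats.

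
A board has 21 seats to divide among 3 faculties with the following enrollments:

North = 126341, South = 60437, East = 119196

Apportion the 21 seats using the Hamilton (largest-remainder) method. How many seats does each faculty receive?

North 9; South 4; East 8

Standard divisor: 305974 ÷ 21 ≈ 14570.19.
Standard quotas: North 8.6712, South 4.1480, East 8.1808.
Lower quotas: North 8, South 4, East 8 (sum 20, leaving 1 seat).
Remainders in descending order: North 0.6712, East 0.1808, South 0.1480.
The surplus seat goes to North.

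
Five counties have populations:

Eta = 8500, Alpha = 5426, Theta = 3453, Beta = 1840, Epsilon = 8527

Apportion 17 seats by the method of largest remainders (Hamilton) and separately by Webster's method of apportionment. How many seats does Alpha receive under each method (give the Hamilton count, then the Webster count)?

4 and 3

Hamilton: Eta 5, Alpha 4, Theta 2, Beta 1, Epsilon 5.
Webster: Eta 5, Alpha 3, Theta 2, Beta 1, Epsilon 6.
Alpha gets 4 under Hamilton and 3 under Webster.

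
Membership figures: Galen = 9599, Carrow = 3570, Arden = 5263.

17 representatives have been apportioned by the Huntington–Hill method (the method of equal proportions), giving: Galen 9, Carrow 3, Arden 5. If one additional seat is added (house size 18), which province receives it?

Priority for the next seat is population ÷ (√(s·(s+1))).
Priorities: Galen 1011.823, Carrow 1030.570, Arden 960.888.
Highest priority: Carrow.

Carrow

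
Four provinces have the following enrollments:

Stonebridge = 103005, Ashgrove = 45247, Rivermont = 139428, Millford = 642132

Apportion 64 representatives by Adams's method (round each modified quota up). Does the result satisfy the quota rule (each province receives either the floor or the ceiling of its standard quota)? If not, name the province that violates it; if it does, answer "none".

Millford

Standard quotas: Stonebridge 7.090, Ashgrove 3.114, Rivermont 9.597, Millford 44.199.
Adams allocation: Stonebridge 7, Ashgrove 4, Rivermont 10, Millford 43.
Millford has quota 44.199 (lower 44, upper 45) but receives 43 — outside the quota interval.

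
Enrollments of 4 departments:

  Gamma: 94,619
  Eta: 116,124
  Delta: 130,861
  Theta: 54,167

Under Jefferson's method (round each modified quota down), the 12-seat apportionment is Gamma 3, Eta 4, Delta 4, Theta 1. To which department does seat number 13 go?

Priority for the next seat is population ÷ (current seats + 1).
Priorities: Gamma 23654.750, Eta 23224.800, Delta 26172.200, Theta 27083.500.
Highest priority: Theta.

Theta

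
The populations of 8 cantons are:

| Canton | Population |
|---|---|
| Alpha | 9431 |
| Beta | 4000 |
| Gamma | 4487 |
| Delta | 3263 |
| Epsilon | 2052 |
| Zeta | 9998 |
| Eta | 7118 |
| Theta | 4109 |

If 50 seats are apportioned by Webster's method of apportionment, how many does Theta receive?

5

Standard divisor 44458/50 ≈ 889.16; standard quotas: Alpha 10.607, Beta 4.499, Gamma 5.046, Delta 3.670, Epsilon 2.308, Zeta 11.244, Eta 8.005, Theta 4.621.
Rounding to the nearest integer gives Alpha 11, Beta 4, Gamma 5, Delta 4, Epsilon 2, Zeta 11, Eta 8, Theta 5 — total 50, matching the house size, so no adjustment is needed.
Theta receives 5.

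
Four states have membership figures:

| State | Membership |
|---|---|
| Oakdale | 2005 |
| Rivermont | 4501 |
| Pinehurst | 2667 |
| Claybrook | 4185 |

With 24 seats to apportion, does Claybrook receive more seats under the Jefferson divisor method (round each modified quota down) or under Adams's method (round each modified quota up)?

Jefferson: Oakdale 3, Rivermont 8, Pinehurst 5, Claybrook 8.
Adams: Oakdale 4, Rivermont 8, Pinehurst 5, Claybrook 7.
Claybrook gets 8 under Jefferson and 7 under Adams.

Jefferson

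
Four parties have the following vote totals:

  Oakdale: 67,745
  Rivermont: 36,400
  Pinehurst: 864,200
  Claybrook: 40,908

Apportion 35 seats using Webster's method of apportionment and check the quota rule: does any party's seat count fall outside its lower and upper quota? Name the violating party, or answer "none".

Pinehurst

Standard quotas: Oakdale 2.349, Rivermont 1.262, Pinehurst 29.970, Claybrook 1.419.
Webster allocation: Oakdale 2, Rivermont 1, Pinehurst 31, Claybrook 1.
Pinehurst has quota 29.970 (lower 29, upper 30) but receives 31 — outside the quota interval.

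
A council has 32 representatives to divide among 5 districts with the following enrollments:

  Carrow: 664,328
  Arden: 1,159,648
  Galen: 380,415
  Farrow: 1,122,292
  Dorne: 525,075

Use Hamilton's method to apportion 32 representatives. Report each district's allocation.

Carrow=6; Arden=10; Galen=3; Farrow=9; Dorne=4

Standard divisor: 3851758 ÷ 32 ≈ 120367.438.
Standard quotas: Carrow 5.5192, Arden 9.6342, Galen 3.1604, Farrow 9.3239, Dorne 4.3623.
Lower quotas: Carrow 5, Arden 9, Galen 3, Farrow 9, Dorne 4 (sum 30, leaving 2 seats).
Remainders in descending order: Arden 0.6342, Carrow 0.5192, Dorne 0.3623, Farrow 0.3239, Galen 0.1604.
Largest remainders: Arden, Carrow receive the extra seats.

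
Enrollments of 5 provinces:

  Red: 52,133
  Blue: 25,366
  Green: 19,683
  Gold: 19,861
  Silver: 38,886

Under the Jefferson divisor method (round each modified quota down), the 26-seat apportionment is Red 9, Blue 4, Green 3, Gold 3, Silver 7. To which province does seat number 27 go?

Priority for the next seat is population ÷ (current seats + 1).
Priorities: Red 5213.300, Blue 5073.200, Green 4920.750, Gold 4965.250, Silver 4860.750.
Highest priority: Red.

Red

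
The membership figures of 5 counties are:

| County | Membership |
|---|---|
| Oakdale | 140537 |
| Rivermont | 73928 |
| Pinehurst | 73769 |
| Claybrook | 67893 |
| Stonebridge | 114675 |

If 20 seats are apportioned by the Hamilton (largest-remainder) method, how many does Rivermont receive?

Standard divisor: 470802 ÷ 20 ≈ 23540.1.
Standard quotas: Oakdale 5.9701, Rivermont 3.1405, Pinehurst 3.1338, Claybrook 2.8841, Stonebridge 4.8715.
Lower quotas: Oakdale 5, Rivermont 3, Pinehurst 3, Claybrook 2, Stonebridge 4 (sum 17, leaving 3 seats).
Remainders in descending order: Oakdale 0.9701, Claybrook 0.8841, Stonebridge 0.8715, Rivermont 0.1405, Pinehurst 0.1338.
Largest remainders: Oakdale, Claybrook, Stonebridge receive the extra seats.
Rivermont receives 3.

3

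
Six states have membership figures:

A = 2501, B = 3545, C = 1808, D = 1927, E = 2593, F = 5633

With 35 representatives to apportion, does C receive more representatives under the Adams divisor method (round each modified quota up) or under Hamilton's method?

Adams: A 5, B 7, C 4, D 4, E 5, F 10.
Hamilton: A 5, B 7, C 3, D 4, E 5, F 11.
C gets 4 under Adams and 3 under Hamilton.

Adams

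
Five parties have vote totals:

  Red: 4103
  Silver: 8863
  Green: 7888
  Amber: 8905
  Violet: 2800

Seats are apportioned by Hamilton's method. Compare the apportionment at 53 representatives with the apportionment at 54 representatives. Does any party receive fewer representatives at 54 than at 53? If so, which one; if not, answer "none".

Violet

At 53 seats: Red 7, Silver 14, Green 13, Amber 14, Violet 5.
At 54 seats: Red 7, Silver 15, Green 13, Amber 15, Violet 4.
Violet drops from 5 to 4.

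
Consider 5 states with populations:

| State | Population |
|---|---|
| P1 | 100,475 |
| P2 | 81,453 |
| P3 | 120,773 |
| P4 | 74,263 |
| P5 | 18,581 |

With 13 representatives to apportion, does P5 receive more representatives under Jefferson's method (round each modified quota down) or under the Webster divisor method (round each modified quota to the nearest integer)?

Jefferson: P1 4, P2 3, P3 4, P4 2, P5 0.
Webster: P1 3, P2 3, P3 4, P4 2, P5 1.
P5 gets 0 under Jefferson and 1 under Webster.

Webster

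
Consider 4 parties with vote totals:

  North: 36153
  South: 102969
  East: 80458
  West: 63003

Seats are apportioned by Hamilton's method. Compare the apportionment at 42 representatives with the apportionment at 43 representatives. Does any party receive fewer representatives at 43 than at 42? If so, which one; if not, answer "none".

At 42 seats: North 6, South 15, East 12, West 9.
At 43 seats: North 5, South 16, East 12, West 10.
North drops from 6 to 5.

North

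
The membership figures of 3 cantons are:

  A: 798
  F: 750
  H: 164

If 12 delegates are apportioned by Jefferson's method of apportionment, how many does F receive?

5

Standard divisor 1712/12 ≈ 142.667; standard quotas: A 5.593, F 5.257, H 1.150.
Rounding down gives 5, 5, 1 = 11 seats, so the divisor must be adjusted.
With modified divisor 130: modified quotas A 6.138, F 5.769, H 1.262.
Rounding down: A 6, F 5, H 1 (total 12).
F receives 5.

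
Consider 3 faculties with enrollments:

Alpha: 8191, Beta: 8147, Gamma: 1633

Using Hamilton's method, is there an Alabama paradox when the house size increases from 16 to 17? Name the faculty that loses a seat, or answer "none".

Gamma

At 16 seats: Alpha 7, Beta 7, Gamma 2.
At 17 seats: Alpha 8, Beta 8, Gamma 1.
Gamma drops from 2 to 1.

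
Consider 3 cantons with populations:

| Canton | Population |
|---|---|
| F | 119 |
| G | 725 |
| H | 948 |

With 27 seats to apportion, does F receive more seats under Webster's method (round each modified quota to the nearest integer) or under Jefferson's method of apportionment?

Webster

Webster: F 2, G 11, H 14.
Jefferson: F 1, G 11, H 15.
F gets 2 under Webster and 1 under Jefferson.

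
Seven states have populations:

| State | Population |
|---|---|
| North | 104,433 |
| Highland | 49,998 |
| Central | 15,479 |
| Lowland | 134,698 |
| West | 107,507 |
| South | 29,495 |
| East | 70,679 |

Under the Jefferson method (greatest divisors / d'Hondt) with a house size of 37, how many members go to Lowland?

Standard divisor 512289/37 ≈ 13845.649; standard quotas: North 7.543, Highland 3.611, Central 1.118, Lowland 9.729, West 7.765, South 2.130, East 5.105.
Rounding down gives 7, 3, 1, 9, 7, 2, 5 = 34 seats, so the divisor must be adjusted.
With modified divisor 12800: modified quotas North 8.159, Highland 3.906, Central 1.209, Lowland 10.523, West 8.399, South 2.304, East 5.522.
Rounding down: North 8, Highland 3, Central 1, Lowland 10, West 8, South 2, East 5 (total 37).
Lowland receives 10.

10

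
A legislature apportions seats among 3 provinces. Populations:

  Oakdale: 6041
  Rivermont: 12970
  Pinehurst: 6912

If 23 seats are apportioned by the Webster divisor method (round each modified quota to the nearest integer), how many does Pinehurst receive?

6

Standard divisor 25923/23 ≈ 1127.087; standard quotas: Oakdale 5.360, Rivermont 11.508, Pinehurst 6.133.
Rounding to the nearest integer gives Oakdale 5, Rivermont 12, Pinehurst 6 — total 23, matching the house size, so no adjustment is needed.
Pinehurst receives 6.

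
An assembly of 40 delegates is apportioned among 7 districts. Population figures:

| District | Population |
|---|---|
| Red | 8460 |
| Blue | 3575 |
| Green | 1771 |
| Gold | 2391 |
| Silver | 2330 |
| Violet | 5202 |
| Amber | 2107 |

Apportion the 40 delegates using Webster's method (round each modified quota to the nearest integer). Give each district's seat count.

Standard divisor 25836/40 ≈ 645.9; standard quotas: Red 13.098, Blue 5.535, Green 2.742, Gold 3.702, Silver 3.607, Violet 8.054, Amber 3.262.
Rounding to the nearest integer gives 13, 6, 3, 4, 4, 8, 3 = 41 seats, so the divisor must be adjusted.
With modified divisor 660: modified quotas Red 12.818, Blue 5.417, Green 2.683, Gold 3.623, Silver 3.530, Violet 7.882, Amber 3.192.
Rounding to the nearest integer: Red 13, Blue 5, Green 3, Gold 4, Silver 4, Violet 8, Amber 3 (total 40).

Red: 13, Blue: 5, Green: 3, Gold: 4, Silver: 4, Violet: 8, Amber: 3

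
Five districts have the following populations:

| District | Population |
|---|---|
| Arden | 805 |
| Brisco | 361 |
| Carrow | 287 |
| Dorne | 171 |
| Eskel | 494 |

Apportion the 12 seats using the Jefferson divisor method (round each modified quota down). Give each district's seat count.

Standard divisor 2118/12 ≈ 176.5; standard quotas: Arden 4.561, Brisco 2.045, Carrow 1.626, Dorne 0.969, Eskel 2.799.
Rounding down gives 4, 2, 1, 0, 2 = 9 seats, so the divisor must be adjusted.
With modified divisor 150: modified quotas Arden 5.367, Brisco 2.407, Carrow 1.913, Dorne 1.140, Eskel 3.293.
Rounding down: Arden 5, Brisco 2, Carrow 1, Dorne 1, Eskel 3 (total 12).

Arden 5, Brisco 2, Carrow 1, Dorne 1, Eskel 3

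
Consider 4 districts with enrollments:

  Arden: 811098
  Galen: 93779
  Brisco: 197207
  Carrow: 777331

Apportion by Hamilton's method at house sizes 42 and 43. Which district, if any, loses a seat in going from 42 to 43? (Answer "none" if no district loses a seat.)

At 42 seats: Arden 18, Galen 2, Brisco 5, Carrow 17.
At 43 seats: Arden 19, Galen 2, Brisco 4, Carrow 18.
Brisco drops from 5 to 4.

Brisco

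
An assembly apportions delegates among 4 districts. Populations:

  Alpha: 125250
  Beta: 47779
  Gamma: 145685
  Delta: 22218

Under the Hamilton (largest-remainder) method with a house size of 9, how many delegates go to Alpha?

Total 340932; standard divisor 340932/9 ≈ 37881.333.
Standard quotas: Alpha 3.3064, Beta 1.2613, Gamma 3.8458, Delta 0.5865.
Lower quotas: Alpha 3, Beta 1, Gamma 3, Delta 0 (sum 7, leaving 2 seats).
Remainders in descending order: Gamma 0.8458, Delta 0.5865, Alpha 0.3064, Beta 0.2613.
The surplus seats go to Gamma, Delta.
Alpha receives 3.

3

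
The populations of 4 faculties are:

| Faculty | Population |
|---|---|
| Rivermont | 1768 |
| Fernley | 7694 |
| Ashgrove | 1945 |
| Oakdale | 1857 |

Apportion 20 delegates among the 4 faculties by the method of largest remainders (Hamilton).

Rivermont 3; Fernley 11; Ashgrove 3; Oakdale 3

Standard divisor: 13264 ÷ 20 ≈ 663.2.
Standard quotas: Rivermont 2.6659, Fernley 11.6013, Ashgrove 2.9328, Oakdale 2.8001.
Lower quotas: Rivermont 2, Fernley 11, Ashgrove 2, Oakdale 2 (sum 17, leaving 3 seats).
Remainders in descending order: Ashgrove 0.9328, Oakdale 0.8001, Rivermont 0.6659, Fernley 0.6013.
Largest remainders: Ashgrove, Oakdale, Rivermont receive the extra seats.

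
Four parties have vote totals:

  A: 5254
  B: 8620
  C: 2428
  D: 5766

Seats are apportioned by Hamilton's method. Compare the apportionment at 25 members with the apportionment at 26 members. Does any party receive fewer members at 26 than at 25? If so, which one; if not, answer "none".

At 25 seats: A 6, B 10, C 3, D 6.
At 26 seats: A 6, B 10, C 3, D 7.
No party's allocation decreased.

none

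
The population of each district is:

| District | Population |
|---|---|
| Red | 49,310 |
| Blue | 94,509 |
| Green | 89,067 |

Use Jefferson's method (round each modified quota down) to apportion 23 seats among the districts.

Red 5; Blue 9; Green 9

Standard divisor 232886/23 ≈ 10125.478; standard quotas: Red 4.870, Blue 9.334, Green 8.796.
Rounding down gives 4, 9, 8 = 21 seats, so the divisor must be adjusted.
With modified divisor 9700: modified quotas Red 5.084, Blue 9.743, Green 9.182.
Rounding down: Red 5, Blue 9, Green 9 (total 23).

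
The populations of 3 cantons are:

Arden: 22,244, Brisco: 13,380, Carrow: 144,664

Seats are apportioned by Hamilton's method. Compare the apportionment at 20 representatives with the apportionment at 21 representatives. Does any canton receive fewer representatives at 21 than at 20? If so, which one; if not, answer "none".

Brisco

At 20 seats: Arden 2, Brisco 2, Carrow 16.
At 21 seats: Arden 3, Brisco 1, Carrow 17.
Brisco drops from 2 to 1.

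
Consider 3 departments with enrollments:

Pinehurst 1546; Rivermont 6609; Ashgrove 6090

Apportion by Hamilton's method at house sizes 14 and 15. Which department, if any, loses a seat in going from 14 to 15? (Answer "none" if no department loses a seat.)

At 14 seats: Pinehurst 2, Rivermont 6, Ashgrove 6.
At 15 seats: Pinehurst 2, Rivermont 7, Ashgrove 6.
No department's allocation decreased.

none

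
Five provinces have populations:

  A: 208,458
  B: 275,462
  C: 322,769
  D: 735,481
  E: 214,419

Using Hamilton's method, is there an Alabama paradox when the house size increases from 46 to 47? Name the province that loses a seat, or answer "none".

A

At 46 seats: A 6, B 7, C 8, D 19, E 6.
At 47 seats: A 5, B 7, C 9, D 20, E 6.
A drops from 6 to 5.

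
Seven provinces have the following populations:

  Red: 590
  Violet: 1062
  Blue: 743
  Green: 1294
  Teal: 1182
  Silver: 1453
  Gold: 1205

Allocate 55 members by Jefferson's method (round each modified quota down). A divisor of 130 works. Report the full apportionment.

Red 4, Violet 8, Blue 5, Green 9, Teal 9, Silver 11, Gold 9

With modified divisor 130: modified quotas Red 4.538, Violet 8.169, Blue 5.715, Green 9.954, Teal 9.092, Silver 11.177, Gold 9.269.
Rounding down: Red 4, Violet 8, Blue 5, Green 9, Teal 9, Silver 11, Gold 9 (total 55).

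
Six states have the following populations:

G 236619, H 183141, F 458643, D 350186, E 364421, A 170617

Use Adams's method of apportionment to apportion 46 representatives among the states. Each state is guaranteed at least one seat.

Standard divisor 1763627/46 ≈ 38339.717; standard quotas: G 6.172, H 4.777, F 11.963, D 9.134, E 9.505, A 4.450.
Rounding up gives 7, 5, 12, 10, 10, 5 = 49 seats, so the divisor must be adjusted.
With modified divisor 41100: modified quotas G 5.757, H 4.456, F 11.159, D 8.520, E 8.867, A 4.151.
Rounding up: G 6, H 5, F 12, D 9, E 9, A 5 (total 46).

G 6, H 5, F 12, D 9, E 9, A 5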